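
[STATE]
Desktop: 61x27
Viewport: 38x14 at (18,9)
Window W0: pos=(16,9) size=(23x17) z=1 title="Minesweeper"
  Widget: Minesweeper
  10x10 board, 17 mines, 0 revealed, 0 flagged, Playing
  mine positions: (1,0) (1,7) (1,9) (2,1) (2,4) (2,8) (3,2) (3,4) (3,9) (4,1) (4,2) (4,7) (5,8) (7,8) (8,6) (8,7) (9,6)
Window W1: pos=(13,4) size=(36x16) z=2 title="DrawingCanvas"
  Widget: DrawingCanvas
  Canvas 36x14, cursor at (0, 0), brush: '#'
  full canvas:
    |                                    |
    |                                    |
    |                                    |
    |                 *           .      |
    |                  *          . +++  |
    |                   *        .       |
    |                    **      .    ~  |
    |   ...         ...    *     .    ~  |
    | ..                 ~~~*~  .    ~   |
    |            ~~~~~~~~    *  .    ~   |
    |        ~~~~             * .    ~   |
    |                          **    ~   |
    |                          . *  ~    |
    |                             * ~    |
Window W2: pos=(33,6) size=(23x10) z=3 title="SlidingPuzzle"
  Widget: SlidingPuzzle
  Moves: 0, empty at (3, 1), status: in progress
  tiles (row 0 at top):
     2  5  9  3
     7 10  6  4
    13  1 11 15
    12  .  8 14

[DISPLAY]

               ┃┌────┬────┬────┬────┐┃
             * ┃│  2 │  5 │  9 │  3 │┃
              *┃├────┼────┼────┼────┤┃
               ┃│  7 │ 10 │  6 │  4 │┃
               ┃├────┼────┼────┼────┤┃
..         ... ┃│ 13 │  1 │ 11 │ 15 │┃
               ┗━━━━━━━━━━━━━━━━━━━━━┛
        ~~~~~~~~    *  .    ~ ┃       
    ~~~~             * .    ~ ┃       
                      **    ~ ┃       
━━━━━━━━━━━━━━━━━━━━━━━━━━━━━━┛       
■■■■■■■■■           ┃                 
■■■■■■■■■           ┃                 
                    ┃                 


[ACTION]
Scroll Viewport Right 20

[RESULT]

          ┃┌────┬────┬────┬────┐┃     
        * ┃│  2 │  5 │  9 │  3 │┃     
         *┃├────┼────┼────┼────┤┃     
          ┃│  7 │ 10 │  6 │  4 │┃     
          ┃├────┼────┼────┼────┤┃     
      ... ┃│ 13 │  1 │ 11 │ 15 │┃     
          ┗━━━━━━━━━━━━━━━━━━━━━┛     
   ~~~~~~~~    *  .    ~ ┃            
~~~             * .    ~ ┃            
                 **    ~ ┃            
━━━━━━━━━━━━━━━━━━━━━━━━━┛            
■■■■           ┃                      
■■■■           ┃                      
               ┃                      


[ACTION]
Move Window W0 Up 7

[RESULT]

          ┃┌────┬────┬────┬────┐┃     
        * ┃│  2 │  5 │  9 │  3 │┃     
         *┃├────┼────┼────┼────┤┃     
          ┃│  7 │ 10 │  6 │  4 │┃     
          ┃├────┼────┼────┼────┤┃     
      ... ┃│ 13 │  1 │ 11 │ 15 │┃     
          ┗━━━━━━━━━━━━━━━━━━━━━┛     
   ~~~~~~~~    *  .    ~ ┃            
~~~             * .    ~ ┃            
                 **    ~ ┃            
━━━━━━━━━━━━━━━━━━━━━━━━━┛            
                                      
                                      
                                      


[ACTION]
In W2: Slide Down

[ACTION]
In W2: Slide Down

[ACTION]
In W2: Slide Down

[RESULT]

          ┃┌────┬────┬────┬────┐┃     
        * ┃│  2 │    │  9 │  3 │┃     
         *┃├────┼────┼────┼────┤┃     
          ┃│  7 │  5 │  6 │  4 │┃     
          ┃├────┼────┼────┼────┤┃     
      ... ┃│ 13 │ 10 │ 11 │ 15 │┃     
          ┗━━━━━━━━━━━━━━━━━━━━━┛     
   ~~~~~~~~    *  .    ~ ┃            
~~~             * .    ~ ┃            
                 **    ~ ┃            
━━━━━━━━━━━━━━━━━━━━━━━━━┛            
                                      
                                      
                                      


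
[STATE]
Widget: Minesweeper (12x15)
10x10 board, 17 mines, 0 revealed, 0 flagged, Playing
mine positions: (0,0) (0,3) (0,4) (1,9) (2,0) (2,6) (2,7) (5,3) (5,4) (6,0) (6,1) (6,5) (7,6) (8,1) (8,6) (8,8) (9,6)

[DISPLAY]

■■■■■■■■■■  
■■■■■■■■■■  
■■■■■■■■■■  
■■■■■■■■■■  
■■■■■■■■■■  
■■■■■■■■■■  
■■■■■■■■■■  
■■■■■■■■■■  
■■■■■■■■■■  
■■■■■■■■■■  
            
            
            
            
            


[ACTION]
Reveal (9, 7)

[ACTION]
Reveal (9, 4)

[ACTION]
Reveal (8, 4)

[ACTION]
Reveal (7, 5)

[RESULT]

■■■■■■■■■■  
■■■■■■■■■■  
■■■■■■■■■■  
■■■■■■■■■■  
■■■■■■■■■■  
■■■■■■■■■■  
■■223■■■■■  
■■2 13■■■■  
■■1  3■■■■  
■■1  2■3■■  
            
            
            
            
            


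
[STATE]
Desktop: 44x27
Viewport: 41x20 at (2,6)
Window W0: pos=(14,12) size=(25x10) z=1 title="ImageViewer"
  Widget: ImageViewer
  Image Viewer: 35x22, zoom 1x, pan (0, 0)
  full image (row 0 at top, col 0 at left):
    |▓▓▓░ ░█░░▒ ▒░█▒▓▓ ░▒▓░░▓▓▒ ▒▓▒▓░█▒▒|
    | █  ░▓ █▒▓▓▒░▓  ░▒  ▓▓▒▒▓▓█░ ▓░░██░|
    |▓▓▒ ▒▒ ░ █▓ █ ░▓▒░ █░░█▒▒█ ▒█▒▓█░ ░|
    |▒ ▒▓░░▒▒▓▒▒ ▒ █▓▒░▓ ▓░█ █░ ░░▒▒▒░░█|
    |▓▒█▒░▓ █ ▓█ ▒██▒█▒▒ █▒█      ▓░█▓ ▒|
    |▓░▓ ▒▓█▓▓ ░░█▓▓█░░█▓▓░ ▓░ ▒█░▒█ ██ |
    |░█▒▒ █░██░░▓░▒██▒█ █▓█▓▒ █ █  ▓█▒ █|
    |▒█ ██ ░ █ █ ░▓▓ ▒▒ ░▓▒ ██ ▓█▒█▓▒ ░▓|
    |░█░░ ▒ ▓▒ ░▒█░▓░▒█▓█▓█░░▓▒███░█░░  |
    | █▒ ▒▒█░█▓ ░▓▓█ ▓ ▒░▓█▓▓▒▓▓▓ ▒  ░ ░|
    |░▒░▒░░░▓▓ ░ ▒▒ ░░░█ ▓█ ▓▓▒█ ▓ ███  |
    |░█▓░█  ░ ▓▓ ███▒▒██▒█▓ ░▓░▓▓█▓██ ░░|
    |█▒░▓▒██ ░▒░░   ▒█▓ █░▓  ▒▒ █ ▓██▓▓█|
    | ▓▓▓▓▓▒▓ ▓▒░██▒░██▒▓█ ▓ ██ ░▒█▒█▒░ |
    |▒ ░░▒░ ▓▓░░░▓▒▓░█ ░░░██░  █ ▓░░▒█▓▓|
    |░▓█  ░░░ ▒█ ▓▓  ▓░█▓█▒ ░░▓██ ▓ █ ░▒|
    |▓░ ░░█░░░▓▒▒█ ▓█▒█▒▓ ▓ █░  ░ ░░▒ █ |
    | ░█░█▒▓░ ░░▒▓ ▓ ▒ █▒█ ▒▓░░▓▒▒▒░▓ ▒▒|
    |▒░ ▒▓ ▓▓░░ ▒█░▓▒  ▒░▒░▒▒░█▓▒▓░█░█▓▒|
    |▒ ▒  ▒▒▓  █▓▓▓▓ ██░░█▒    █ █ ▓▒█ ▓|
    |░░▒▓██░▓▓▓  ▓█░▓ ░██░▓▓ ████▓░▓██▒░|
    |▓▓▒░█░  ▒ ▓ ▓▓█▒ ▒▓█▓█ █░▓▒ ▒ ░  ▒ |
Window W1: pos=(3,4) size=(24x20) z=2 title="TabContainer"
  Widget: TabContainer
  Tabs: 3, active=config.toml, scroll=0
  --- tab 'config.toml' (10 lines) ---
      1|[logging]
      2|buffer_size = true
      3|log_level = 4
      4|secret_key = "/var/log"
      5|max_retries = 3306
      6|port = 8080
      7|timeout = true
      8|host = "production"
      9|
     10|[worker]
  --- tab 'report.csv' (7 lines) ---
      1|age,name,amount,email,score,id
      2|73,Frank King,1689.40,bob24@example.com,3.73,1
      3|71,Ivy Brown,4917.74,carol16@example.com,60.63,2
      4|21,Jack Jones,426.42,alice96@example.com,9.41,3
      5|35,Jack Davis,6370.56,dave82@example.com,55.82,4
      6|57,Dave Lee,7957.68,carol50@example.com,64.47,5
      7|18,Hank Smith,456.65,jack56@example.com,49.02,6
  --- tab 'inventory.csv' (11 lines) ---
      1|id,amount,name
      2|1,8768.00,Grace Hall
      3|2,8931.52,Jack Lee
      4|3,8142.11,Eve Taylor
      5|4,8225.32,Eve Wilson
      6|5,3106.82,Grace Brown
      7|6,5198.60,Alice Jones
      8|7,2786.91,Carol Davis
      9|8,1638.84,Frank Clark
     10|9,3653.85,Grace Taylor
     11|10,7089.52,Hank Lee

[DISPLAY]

 ┠──────────────────────┨                
 ┃[config.toml]│ report.┃                
 ┃──────────────────────┃                
 ┃[logging]             ┃                
 ┃buffer_size = true    ┃                
 ┃log_level = 4         ┃                
 ┃secret_key = "/var/log┃━━━━━━━━━━━┓    
 ┃max_retries = 3306    ┃           ┃    
 ┃port = 8080           ┃───────────┨    
 ┃timeout = true        ┃░█▒▓▓ ░▒▓░░┃    
 ┃host = "production"   ┃░▓  ░▒  ▓▓▒┃    
 ┃                      ┃█ ░▓▒░ █░░█┃    
 ┃[worker]              ┃▒ █▓▒░▓ ▓░█┃    
 ┃                      ┃▒██▒█▒▒ █▒█┃    
 ┃                      ┃█▓▓█░░█▓▓░ ┃    
 ┃                      ┃━━━━━━━━━━━┛    
 ┃                      ┃                
 ┗━━━━━━━━━━━━━━━━━━━━━━┛                
                                         
                                         


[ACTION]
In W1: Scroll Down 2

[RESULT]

 ┠──────────────────────┨                
 ┃[config.toml]│ report.┃                
 ┃──────────────────────┃                
 ┃log_level = 4         ┃                
 ┃secret_key = "/var/log┃                
 ┃max_retries = 3306    ┃                
 ┃port = 8080           ┃━━━━━━━━━━━┓    
 ┃timeout = true        ┃           ┃    
 ┃host = "production"   ┃───────────┨    
 ┃                      ┃░█▒▓▓ ░▒▓░░┃    
 ┃[worker]              ┃░▓  ░▒  ▓▓▒┃    
 ┃                      ┃█ ░▓▒░ █░░█┃    
 ┃                      ┃▒ █▓▒░▓ ▓░█┃    
 ┃                      ┃▒██▒█▒▒ █▒█┃    
 ┃                      ┃█▓▓█░░█▓▓░ ┃    
 ┃                      ┃━━━━━━━━━━━┛    
 ┃                      ┃                
 ┗━━━━━━━━━━━━━━━━━━━━━━┛                
                                         
                                         


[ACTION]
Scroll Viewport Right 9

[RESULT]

┠──────────────────────┨                 
┃[config.toml]│ report.┃                 
┃──────────────────────┃                 
┃log_level = 4         ┃                 
┃secret_key = "/var/log┃                 
┃max_retries = 3306    ┃                 
┃port = 8080           ┃━━━━━━━━━━━┓     
┃timeout = true        ┃           ┃     
┃host = "production"   ┃───────────┨     
┃                      ┃░█▒▓▓ ░▒▓░░┃     
┃[worker]              ┃░▓  ░▒  ▓▓▒┃     
┃                      ┃█ ░▓▒░ █░░█┃     
┃                      ┃▒ █▓▒░▓ ▓░█┃     
┃                      ┃▒██▒█▒▒ █▒█┃     
┃                      ┃█▓▓█░░█▓▓░ ┃     
┃                      ┃━━━━━━━━━━━┛     
┃                      ┃                 
┗━━━━━━━━━━━━━━━━━━━━━━┛                 
                                         
                                         


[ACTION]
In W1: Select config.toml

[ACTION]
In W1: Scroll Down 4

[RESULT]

┠──────────────────────┨                 
┃[config.toml]│ report.┃                 
┃──────────────────────┃                 
┃max_retries = 3306    ┃                 
┃port = 8080           ┃                 
┃timeout = true        ┃                 
┃host = "production"   ┃━━━━━━━━━━━┓     
┃                      ┃           ┃     
┃[worker]              ┃───────────┨     
┃                      ┃░█▒▓▓ ░▒▓░░┃     
┃                      ┃░▓  ░▒  ▓▓▒┃     
┃                      ┃█ ░▓▒░ █░░█┃     
┃                      ┃▒ █▓▒░▓ ▓░█┃     
┃                      ┃▒██▒█▒▒ █▒█┃     
┃                      ┃█▓▓█░░█▓▓░ ┃     
┃                      ┃━━━━━━━━━━━┛     
┃                      ┃                 
┗━━━━━━━━━━━━━━━━━━━━━━┛                 
                                         
                                         


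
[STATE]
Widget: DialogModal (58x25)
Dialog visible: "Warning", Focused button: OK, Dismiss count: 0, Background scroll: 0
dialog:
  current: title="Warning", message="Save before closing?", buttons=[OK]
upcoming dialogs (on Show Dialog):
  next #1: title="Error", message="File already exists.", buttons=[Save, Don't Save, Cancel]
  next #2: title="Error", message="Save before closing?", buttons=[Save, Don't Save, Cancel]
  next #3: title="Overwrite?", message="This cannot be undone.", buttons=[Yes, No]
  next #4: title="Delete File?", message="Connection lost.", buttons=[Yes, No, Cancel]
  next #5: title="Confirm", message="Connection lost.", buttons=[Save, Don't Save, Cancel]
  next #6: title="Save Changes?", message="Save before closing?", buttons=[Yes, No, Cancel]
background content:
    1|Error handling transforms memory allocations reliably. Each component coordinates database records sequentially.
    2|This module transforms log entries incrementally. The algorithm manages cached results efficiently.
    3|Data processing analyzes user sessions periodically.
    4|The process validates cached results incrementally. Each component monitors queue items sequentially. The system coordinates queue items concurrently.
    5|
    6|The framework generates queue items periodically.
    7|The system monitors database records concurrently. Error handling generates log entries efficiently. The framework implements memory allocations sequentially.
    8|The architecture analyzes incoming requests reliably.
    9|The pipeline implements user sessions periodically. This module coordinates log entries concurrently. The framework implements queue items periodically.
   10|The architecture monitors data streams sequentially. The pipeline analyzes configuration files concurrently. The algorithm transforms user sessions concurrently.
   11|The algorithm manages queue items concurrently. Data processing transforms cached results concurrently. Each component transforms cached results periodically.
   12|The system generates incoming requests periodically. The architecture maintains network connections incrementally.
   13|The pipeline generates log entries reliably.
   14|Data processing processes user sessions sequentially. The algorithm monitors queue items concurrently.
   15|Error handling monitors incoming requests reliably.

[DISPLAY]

Error handling transforms memory allocations reliably. Eac
This module transforms log entries incrementally. The algo
Data processing analyzes user sessions periodically.      
The process validates cached results incrementally. Each c
                                                          
The framework generates queue items periodically.         
The system monitors database records concurrently. Error h
The architecture analyzes incoming requests reliably.     
The pipeline implements user sessions periodically. This m
The architecture monitors data streams sequentially. The p
The algorithm man┌──────────────────────┐ently. Data proce
The system genera│       Warning        │riodically. The a
The pipeline gene│ Save before closing? │ly.              
Data processing p│         [OK]         │equentially. The 
Error handling mo└──────────────────────┘ reliably.       
                                                          
                                                          
                                                          
                                                          
                                                          
                                                          
                                                          
                                                          
                                                          
                                                          


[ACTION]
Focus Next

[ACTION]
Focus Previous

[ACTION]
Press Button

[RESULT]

Error handling transforms memory allocations reliably. Eac
This module transforms log entries incrementally. The algo
Data processing analyzes user sessions periodically.      
The process validates cached results incrementally. Each c
                                                          
The framework generates queue items periodically.         
The system monitors database records concurrently. Error h
The architecture analyzes incoming requests reliably.     
The pipeline implements user sessions periodically. This m
The architecture monitors data streams sequentially. The p
The algorithm manages queue items concurrently. Data proce
The system generates incoming requests periodically. The a
The pipeline generates log entries reliably.              
Data processing processes user sessions sequentially. The 
Error handling monitors incoming requests reliably.       
                                                          
                                                          
                                                          
                                                          
                                                          
                                                          
                                                          
                                                          
                                                          
                                                          


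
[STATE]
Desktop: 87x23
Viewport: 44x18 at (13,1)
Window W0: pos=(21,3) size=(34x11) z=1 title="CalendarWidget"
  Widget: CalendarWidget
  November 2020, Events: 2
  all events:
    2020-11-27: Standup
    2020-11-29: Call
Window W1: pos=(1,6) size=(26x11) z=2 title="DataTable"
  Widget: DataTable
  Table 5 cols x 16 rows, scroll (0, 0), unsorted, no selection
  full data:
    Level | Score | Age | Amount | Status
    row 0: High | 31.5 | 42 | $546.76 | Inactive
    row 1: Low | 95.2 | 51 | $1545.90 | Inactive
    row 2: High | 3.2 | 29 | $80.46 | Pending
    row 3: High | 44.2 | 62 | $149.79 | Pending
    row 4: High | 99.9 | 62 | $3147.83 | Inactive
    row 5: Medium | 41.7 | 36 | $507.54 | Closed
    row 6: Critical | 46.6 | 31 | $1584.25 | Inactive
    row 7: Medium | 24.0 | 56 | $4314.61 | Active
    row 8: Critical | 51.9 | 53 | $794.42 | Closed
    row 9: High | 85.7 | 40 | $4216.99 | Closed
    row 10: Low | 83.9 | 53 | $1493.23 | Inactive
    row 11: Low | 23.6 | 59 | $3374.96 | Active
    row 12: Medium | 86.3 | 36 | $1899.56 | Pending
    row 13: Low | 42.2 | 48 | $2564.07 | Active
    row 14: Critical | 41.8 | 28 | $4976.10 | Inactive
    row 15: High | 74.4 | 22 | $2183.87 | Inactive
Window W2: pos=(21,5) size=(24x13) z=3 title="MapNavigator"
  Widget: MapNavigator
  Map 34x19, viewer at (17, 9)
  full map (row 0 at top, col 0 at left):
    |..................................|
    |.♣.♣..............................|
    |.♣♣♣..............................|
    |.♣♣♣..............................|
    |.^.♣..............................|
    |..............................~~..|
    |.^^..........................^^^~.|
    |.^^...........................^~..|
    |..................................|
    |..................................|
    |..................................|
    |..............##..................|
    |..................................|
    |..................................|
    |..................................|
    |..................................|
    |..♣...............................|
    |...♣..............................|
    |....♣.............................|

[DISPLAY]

                                            
                                            
        ┏━━━━━━━━━━━━━━━━━━━━━━━━━━━━━━━━┓  
        ┃ CalendarWidget                 ┃  
        ┏━━━━━━━━━━━━━━━━━━━━━━┓─────────┨  
━━━━━━━━┃ MapNavigator         ┃         ┃  
        ┠──────────────────────┨         ┃  
────────┃......................┃         ┃  
ore│Age│┃......................┃         ┃  
───┼───┼┃......................┃         ┃  
.5 │42 │┃......................┃         ┃  
.2 │51 │┃...........@..........┃         ┃  
2  │29 │┃......................┃━━━━━━━━━┛  
.2 │62 │┃........##............┃            
.9 │62 │┃......................┃            
━━━━━━━━┃......................┃            
        ┗━━━━━━━━━━━━━━━━━━━━━━┛            
                                            


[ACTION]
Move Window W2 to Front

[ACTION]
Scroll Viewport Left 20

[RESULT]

                                            
                                            
                     ┏━━━━━━━━━━━━━━━━━━━━━━
                     ┃ CalendarWidget       
                     ┏━━━━━━━━━━━━━━━━━━━━━━
 ┏━━━━━━━━━━━━━━━━━━━┃ MapNavigator         
 ┃ DataTable         ┠──────────────────────
 ┠───────────────────┃......................
 ┃Level   │Score│Age│┃......................
 ┃────────┼─────┼───┼┃......................
 ┃High    │31.5 │42 │┃......................
 ┃Low     │95.2 │51 │┃...........@..........
 ┃High    │3.2  │29 │┃......................
 ┃High    │44.2 │62 │┃........##............
 ┃High    │99.9 │62 │┃......................
 ┗━━━━━━━━━━━━━━━━━━━┃......................
                     ┗━━━━━━━━━━━━━━━━━━━━━━
                                            


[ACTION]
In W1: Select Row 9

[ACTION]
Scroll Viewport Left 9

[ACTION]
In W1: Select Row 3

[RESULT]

                                            
                                            
                     ┏━━━━━━━━━━━━━━━━━━━━━━
                     ┃ CalendarWidget       
                     ┏━━━━━━━━━━━━━━━━━━━━━━
 ┏━━━━━━━━━━━━━━━━━━━┃ MapNavigator         
 ┃ DataTable         ┠──────────────────────
 ┠───────────────────┃......................
 ┃Level   │Score│Age│┃......................
 ┃────────┼─────┼───┼┃......................
 ┃High    │31.5 │42 │┃......................
 ┃Low     │95.2 │51 │┃...........@..........
 ┃High    │3.2  │29 │┃......................
 ┃>igh    │44.2 │62 │┃........##............
 ┃High    │99.9 │62 │┃......................
 ┗━━━━━━━━━━━━━━━━━━━┃......................
                     ┗━━━━━━━━━━━━━━━━━━━━━━
                                            


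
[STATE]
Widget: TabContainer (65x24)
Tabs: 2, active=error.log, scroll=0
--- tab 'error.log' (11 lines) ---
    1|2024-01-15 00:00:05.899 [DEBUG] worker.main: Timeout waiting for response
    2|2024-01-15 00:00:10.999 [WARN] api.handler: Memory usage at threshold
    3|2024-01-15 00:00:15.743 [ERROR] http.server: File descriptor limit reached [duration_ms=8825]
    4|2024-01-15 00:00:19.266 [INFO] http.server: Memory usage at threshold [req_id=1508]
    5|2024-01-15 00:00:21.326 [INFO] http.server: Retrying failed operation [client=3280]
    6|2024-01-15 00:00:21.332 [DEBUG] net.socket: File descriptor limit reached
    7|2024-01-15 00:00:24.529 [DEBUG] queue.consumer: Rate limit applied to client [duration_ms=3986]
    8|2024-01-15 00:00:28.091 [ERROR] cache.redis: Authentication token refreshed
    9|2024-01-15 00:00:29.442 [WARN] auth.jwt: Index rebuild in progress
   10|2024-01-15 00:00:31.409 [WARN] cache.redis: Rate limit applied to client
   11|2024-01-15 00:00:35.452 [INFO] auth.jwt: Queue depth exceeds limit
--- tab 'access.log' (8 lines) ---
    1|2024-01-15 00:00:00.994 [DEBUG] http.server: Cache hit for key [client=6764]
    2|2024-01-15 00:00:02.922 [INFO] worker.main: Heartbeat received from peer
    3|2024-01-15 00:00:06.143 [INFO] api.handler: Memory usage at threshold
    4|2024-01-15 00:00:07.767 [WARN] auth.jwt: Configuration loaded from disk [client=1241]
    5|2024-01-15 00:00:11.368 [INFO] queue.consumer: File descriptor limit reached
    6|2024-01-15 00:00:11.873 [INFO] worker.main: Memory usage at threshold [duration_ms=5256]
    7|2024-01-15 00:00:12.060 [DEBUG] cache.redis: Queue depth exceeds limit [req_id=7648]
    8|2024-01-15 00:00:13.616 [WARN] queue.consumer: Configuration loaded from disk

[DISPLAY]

[error.log]│ access.log                                          
─────────────────────────────────────────────────────────────────
2024-01-15 00:00:05.899 [DEBUG] worker.main: Timeout waiting for 
2024-01-15 00:00:10.999 [WARN] api.handler: Memory usage at thres
2024-01-15 00:00:15.743 [ERROR] http.server: File descriptor limi
2024-01-15 00:00:19.266 [INFO] http.server: Memory usage at thres
2024-01-15 00:00:21.326 [INFO] http.server: Retrying failed opera
2024-01-15 00:00:21.332 [DEBUG] net.socket: File descriptor limit
2024-01-15 00:00:24.529 [DEBUG] queue.consumer: Rate limit applie
2024-01-15 00:00:28.091 [ERROR] cache.redis: Authentication token
2024-01-15 00:00:29.442 [WARN] auth.jwt: Index rebuild in progres
2024-01-15 00:00:31.409 [WARN] cache.redis: Rate limit applied to
2024-01-15 00:00:35.452 [INFO] auth.jwt: Queue depth exceeds limi
                                                                 
                                                                 
                                                                 
                                                                 
                                                                 
                                                                 
                                                                 
                                                                 
                                                                 
                                                                 
                                                                 


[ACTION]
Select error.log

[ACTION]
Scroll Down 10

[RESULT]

[error.log]│ access.log                                          
─────────────────────────────────────────────────────────────────
2024-01-15 00:00:35.452 [INFO] auth.jwt: Queue depth exceeds limi
                                                                 
                                                                 
                                                                 
                                                                 
                                                                 
                                                                 
                                                                 
                                                                 
                                                                 
                                                                 
                                                                 
                                                                 
                                                                 
                                                                 
                                                                 
                                                                 
                                                                 
                                                                 
                                                                 
                                                                 
                                                                 


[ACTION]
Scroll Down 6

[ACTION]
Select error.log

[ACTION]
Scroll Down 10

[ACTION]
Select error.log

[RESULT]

[error.log]│ access.log                                          
─────────────────────────────────────────────────────────────────
2024-01-15 00:00:05.899 [DEBUG] worker.main: Timeout waiting for 
2024-01-15 00:00:10.999 [WARN] api.handler: Memory usage at thres
2024-01-15 00:00:15.743 [ERROR] http.server: File descriptor limi
2024-01-15 00:00:19.266 [INFO] http.server: Memory usage at thres
2024-01-15 00:00:21.326 [INFO] http.server: Retrying failed opera
2024-01-15 00:00:21.332 [DEBUG] net.socket: File descriptor limit
2024-01-15 00:00:24.529 [DEBUG] queue.consumer: Rate limit applie
2024-01-15 00:00:28.091 [ERROR] cache.redis: Authentication token
2024-01-15 00:00:29.442 [WARN] auth.jwt: Index rebuild in progres
2024-01-15 00:00:31.409 [WARN] cache.redis: Rate limit applied to
2024-01-15 00:00:35.452 [INFO] auth.jwt: Queue depth exceeds limi
                                                                 
                                                                 
                                                                 
                                                                 
                                                                 
                                                                 
                                                                 
                                                                 
                                                                 
                                                                 
                                                                 


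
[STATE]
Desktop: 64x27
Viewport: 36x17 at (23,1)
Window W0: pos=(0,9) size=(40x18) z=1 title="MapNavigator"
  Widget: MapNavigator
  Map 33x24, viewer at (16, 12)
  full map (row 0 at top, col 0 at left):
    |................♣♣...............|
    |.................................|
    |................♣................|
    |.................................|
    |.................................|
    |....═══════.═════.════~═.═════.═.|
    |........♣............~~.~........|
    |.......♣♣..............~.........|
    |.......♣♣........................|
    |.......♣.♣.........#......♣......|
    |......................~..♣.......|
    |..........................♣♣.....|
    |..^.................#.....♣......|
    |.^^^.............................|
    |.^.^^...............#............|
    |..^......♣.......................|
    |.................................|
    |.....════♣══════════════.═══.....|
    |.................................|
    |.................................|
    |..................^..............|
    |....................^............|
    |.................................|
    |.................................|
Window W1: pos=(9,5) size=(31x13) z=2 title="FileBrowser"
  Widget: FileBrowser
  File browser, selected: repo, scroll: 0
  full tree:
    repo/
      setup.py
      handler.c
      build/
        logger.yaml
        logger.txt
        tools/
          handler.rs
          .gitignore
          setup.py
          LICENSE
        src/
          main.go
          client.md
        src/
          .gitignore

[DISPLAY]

                                    
                                    
                                    
                                    
━━━━━━━━━━━━━━━━┓                   
                ┃                   
────────────────┨                   
                ┃                   
                ┃                   
                ┃                   
/               ┃                   
                ┃                   
                ┃                   
                ┃                   
                ┃                   
                ┃                   
━━━━━━━━━━━━━━━━┛                   


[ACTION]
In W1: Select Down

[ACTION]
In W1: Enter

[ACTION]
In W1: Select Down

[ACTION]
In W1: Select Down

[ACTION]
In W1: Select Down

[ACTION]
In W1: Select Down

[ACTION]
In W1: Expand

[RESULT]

                                    
                                    
                                    
                                    
━━━━━━━━━━━━━━━━┓                   
                ┃                   
────────────────┨                   
                ┃                   
                ┃                   
                ┃                   
/               ┃                   
yaml            ┃                   
txt             ┃                   
ls/             ┃                   
/               ┃                   
/               ┃                   
━━━━━━━━━━━━━━━━┛                   


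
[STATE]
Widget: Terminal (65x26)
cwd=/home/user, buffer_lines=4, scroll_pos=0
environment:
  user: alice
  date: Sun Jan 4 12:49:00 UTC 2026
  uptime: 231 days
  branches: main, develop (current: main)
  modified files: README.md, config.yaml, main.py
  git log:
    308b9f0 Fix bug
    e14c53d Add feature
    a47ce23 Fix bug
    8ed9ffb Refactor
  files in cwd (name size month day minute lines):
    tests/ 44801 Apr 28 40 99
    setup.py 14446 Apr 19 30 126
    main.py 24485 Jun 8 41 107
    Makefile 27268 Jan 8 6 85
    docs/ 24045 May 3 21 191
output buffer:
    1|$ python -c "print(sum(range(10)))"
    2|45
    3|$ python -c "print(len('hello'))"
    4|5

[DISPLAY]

$ python -c "print(sum(range(10)))"                              
45                                                               
$ python -c "print(len('hello'))"                                
5                                                                
$ █                                                              
                                                                 
                                                                 
                                                                 
                                                                 
                                                                 
                                                                 
                                                                 
                                                                 
                                                                 
                                                                 
                                                                 
                                                                 
                                                                 
                                                                 
                                                                 
                                                                 
                                                                 
                                                                 
                                                                 
                                                                 
                                                                 


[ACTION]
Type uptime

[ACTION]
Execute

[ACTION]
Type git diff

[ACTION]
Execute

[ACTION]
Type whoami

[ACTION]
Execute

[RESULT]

$ python -c "print(sum(range(10)))"                              
45                                                               
$ python -c "print(len('hello'))"                                
5                                                                
$ uptime                                                         
 10:00  up 231 days                                              
$ git diff                                                       
diff --git a/main.py b/main.py                                   
--- a/main.py                                                    
+++ b/main.py                                                    
@@ -1,3 +1,4 @@                                                  
+# updated                                                       
 import sys                                                      
$ whoami                                                         
alice                                                            
$ █                                                              
                                                                 
                                                                 
                                                                 
                                                                 
                                                                 
                                                                 
                                                                 
                                                                 
                                                                 
                                                                 
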